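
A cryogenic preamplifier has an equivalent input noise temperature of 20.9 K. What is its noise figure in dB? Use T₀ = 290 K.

F = 1 + T_e/T₀ = 1 + 20.9/290 = 1.07207
NF = 10 log₁₀(1.07207) = 0.302 dB

0.302 dB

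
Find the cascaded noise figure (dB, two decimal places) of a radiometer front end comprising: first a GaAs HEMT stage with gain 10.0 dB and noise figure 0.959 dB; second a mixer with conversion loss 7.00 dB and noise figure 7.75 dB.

Convert to linear (a loss of L dB is a gain of −L dB): F_i = 10^(NF_i/10), G_i = 10^(G_i,dB/10)
  Stage 1: F_1 = 10^(0.959/10) = 1.247, G_1 = 10^(10.0/10) = 10.00
  Stage 2: F_2 = 10^(7.75/10) = 5.957, G_2 = 10^(−7.00/10) = 0.1995
Friis cascade:
  F = 1.247 + (5.957 − 1)/10.00 = 1.743
NF = 10 log₁₀(1.743) = 2.41 dB

2.41 dB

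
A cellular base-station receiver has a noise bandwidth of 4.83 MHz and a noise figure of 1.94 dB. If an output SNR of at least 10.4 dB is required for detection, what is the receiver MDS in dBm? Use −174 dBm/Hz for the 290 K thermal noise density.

−94.8 dBm

Sensitivity = −174 + 10 log₁₀(B) + NF + SNR_min
= −174 + 66.84 + 1.94 + 10.4
= −94.82 dBm → −94.8 dBm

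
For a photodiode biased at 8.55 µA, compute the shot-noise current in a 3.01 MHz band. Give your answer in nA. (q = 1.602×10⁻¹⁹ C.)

2.87 nA

I_n = √(2qI·B)
2qI·B = 2 × 1.602×10⁻¹⁹ × 8.55×10⁻⁶ × 3.01×10⁶ = 8.25×10⁻¹⁸ A²
I_n = √(8.25×10⁻¹⁸) = 2.87×10⁻⁹ A = 2.87 nA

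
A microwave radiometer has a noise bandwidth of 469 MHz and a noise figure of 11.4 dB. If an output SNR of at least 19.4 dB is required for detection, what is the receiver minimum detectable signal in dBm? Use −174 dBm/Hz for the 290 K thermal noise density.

−56.5 dBm

Sensitivity = −174 + 10 log₁₀(B) + NF + SNR_min
= −174 + 86.71 + 11.4 + 19.4
= −56.49 dBm → −56.5 dBm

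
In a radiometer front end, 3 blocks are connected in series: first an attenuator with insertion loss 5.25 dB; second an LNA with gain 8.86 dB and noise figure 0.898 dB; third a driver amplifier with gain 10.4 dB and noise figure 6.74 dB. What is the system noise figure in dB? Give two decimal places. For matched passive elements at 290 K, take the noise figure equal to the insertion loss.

Convert to linear (a loss of L dB is a gain of −L dB): F_i = 10^(NF_i/10), G_i = 10^(G_i,dB/10)
  Stage 1: F_1 = 10^(5.25/10) = 3.350, G_1 = 10^(−5.25/10) = 0.2985
  Stage 2: F_2 = 10^(0.898/10) = 1.230, G_2 = 10^(8.86/10) = 7.691
  Stage 3: F_3 = 10^(6.74/10) = 4.721, G_3 = 10^(10.4/10) = 10.96
Friis cascade:
  F = 3.350 + (1.230 − 1)/0.2985 + (4.721 − 1)/2.296 = 5.739
NF = 10 log₁₀(5.739) = 7.59 dB

7.59 dB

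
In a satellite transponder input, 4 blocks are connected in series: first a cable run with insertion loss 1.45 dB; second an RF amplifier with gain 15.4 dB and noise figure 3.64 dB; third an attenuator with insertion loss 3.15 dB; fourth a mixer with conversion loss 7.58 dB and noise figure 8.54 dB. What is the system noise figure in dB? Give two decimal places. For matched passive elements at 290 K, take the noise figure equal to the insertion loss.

5.78 dB

Convert to linear (a loss of L dB is a gain of −L dB): F_i = 10^(NF_i/10), G_i = 10^(G_i,dB/10)
  Stage 1: F_1 = 10^(1.45/10) = 1.396, G_1 = 10^(−1.45/10) = 0.7161
  Stage 2: F_2 = 10^(3.64/10) = 2.312, G_2 = 10^(15.4/10) = 34.67
  Stage 3: F_3 = 10^(3.15/10) = 2.065, G_3 = 10^(−3.15/10) = 0.4842
  Stage 4: F_4 = 10^(8.54/10) = 7.145, G_4 = 10^(−7.58/10) = 0.1746
Friis cascade:
  F = 1.396 + (2.312 − 1)/0.7161 + (2.065 − 1)/24.83 + (7.145 − 1)/12.02 = 3.783
NF = 10 log₁₀(3.783) = 5.78 dB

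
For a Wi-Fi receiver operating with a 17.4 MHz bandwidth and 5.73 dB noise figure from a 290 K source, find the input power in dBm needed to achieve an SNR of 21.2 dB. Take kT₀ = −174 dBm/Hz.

−74.7 dBm

Sensitivity = −174 + 10 log₁₀(B) + NF + SNR_min
= −174 + 72.41 + 5.73 + 21.2
= −74.66 dBm → −74.7 dBm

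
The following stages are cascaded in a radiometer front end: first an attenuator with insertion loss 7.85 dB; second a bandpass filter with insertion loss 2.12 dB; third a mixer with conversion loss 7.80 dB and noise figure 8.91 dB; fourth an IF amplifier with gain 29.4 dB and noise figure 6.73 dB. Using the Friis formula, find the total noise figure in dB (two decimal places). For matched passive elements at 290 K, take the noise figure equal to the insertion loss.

Convert to linear (a loss of L dB is a gain of −L dB): F_i = 10^(NF_i/10), G_i = 10^(G_i,dB/10)
  Stage 1: F_1 = 10^(7.85/10) = 6.095, G_1 = 10^(−7.85/10) = 0.1641
  Stage 2: F_2 = 10^(2.12/10) = 1.629, G_2 = 10^(−2.12/10) = 0.6138
  Stage 3: F_3 = 10^(8.91/10) = 7.780, G_3 = 10^(−7.80/10) = 0.1660
  Stage 4: F_4 = 10^(6.73/10) = 4.710, G_4 = 10^(29.4/10) = 871.0
Friis cascade:
  F = 6.095 + (1.629 − 1)/0.1641 + (7.780 − 1)/0.1007 + (4.710 − 1)/0.01671 = 299.3
NF = 10 log₁₀(299.3) = 24.76 dB

24.76 dB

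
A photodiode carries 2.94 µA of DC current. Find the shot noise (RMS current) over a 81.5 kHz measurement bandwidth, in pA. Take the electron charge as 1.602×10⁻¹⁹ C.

I_n = √(2qI·B)
2qI·B = 2 × 1.602×10⁻¹⁹ × 2.94×10⁻⁶ × 8.15×10⁴ = 7.68×10⁻²⁰ A²
I_n = √(7.68×10⁻²⁰) = 2.77×10⁻¹⁰ A = 277 pA

277 pA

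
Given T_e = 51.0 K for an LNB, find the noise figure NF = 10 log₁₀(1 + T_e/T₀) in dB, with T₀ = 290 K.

0.704 dB

F = 1 + T_e/T₀ = 1 + 51.0/290 = 1.17586
NF = 10 log₁₀(1.17586) = 0.704 dB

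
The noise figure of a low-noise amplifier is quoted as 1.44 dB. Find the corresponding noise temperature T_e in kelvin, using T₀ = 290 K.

114 K

F = 10^(1.44/10) = 1.39316
T_e = (F − 1)·T₀ = (1.39316 − 1) × 290 = 114 K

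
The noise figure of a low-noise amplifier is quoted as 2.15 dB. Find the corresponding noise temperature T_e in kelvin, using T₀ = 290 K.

F = 10^(2.15/10) = 1.64059
T_e = (F − 1)·T₀ = (1.64059 − 1) × 290 = 186 K

186 K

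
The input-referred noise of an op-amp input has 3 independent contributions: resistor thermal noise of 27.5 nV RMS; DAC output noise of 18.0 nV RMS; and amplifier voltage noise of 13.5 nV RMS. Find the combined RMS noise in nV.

Uncorrelated sources add in power (mean-square): V_tot = √(ΣV_i²)
V_tot = √[(2.75×10⁻⁸)² + (1.80×10⁻⁸)² + (1.35×10⁻⁸)²] = 3.55×10⁻⁸ V = 35.5 nV

35.5 nV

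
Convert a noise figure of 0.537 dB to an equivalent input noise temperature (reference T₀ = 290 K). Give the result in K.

38.2 K

F = 10^(0.537/10) = 1.13162
T_e = (F − 1)·T₀ = (1.13162 − 1) × 290 = 38.2 K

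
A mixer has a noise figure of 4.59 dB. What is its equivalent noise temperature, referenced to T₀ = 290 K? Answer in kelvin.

544 K

F = 10^(4.59/10) = 2.8774
T_e = (F − 1)·T₀ = (2.8774 − 1) × 290 = 544 K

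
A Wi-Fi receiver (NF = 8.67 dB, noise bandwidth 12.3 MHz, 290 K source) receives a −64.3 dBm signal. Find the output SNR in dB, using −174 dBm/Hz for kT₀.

Noise floor: N = −174 + 10 log₁₀(B) + NF
10 log₁₀(1.23×10⁷) = 70.9 dB
N = −174 + 70.9 + 8.67 = −94.43 dBm
SNR = P_sig − N = −64.3 − (−94.43) = 30.13 dB → 30.1 dB

30.1 dB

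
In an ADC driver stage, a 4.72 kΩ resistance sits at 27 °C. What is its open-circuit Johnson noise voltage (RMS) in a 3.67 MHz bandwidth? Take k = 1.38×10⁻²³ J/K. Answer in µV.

T = 27 °C + 273.15 = 300.15 K
V_n = √(4kTRB)
4kTRB = 4 × 1.38×10⁻²³ × 300.15 × 4.72×10³ × 3.67×10⁶ = 2.87×10⁻¹⁰ V²
V_n = √(2.87×10⁻¹⁰) = 1.69×10⁻⁵ V = 16.9 µV

16.9 µV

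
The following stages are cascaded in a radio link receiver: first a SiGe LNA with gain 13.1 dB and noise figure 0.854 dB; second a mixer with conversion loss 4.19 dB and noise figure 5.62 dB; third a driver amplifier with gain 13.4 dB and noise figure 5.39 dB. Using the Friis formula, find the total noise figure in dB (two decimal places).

2.21 dB

Convert to linear (a loss of L dB is a gain of −L dB): F_i = 10^(NF_i/10), G_i = 10^(G_i,dB/10)
  Stage 1: F_1 = 10^(0.854/10) = 1.217, G_1 = 10^(13.1/10) = 20.42
  Stage 2: F_2 = 10^(5.62/10) = 3.648, G_2 = 10^(−4.19/10) = 0.3811
  Stage 3: F_3 = 10^(5.39/10) = 3.459, G_3 = 10^(13.4/10) = 21.88
Friis cascade:
  F = 1.217 + (3.648 − 1)/20.42 + (3.459 − 1)/7.780 = 1.663
NF = 10 log₁₀(1.663) = 2.21 dB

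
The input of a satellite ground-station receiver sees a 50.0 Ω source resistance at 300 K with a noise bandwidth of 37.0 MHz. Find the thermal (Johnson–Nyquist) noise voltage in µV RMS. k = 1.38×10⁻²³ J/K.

V_n = √(4kTRB)
4kTRB = 4 × 1.38×10⁻²³ × 300 × 5.00×10¹ × 3.70×10⁷ = 3.06×10⁻¹¹ V²
V_n = √(3.06×10⁻¹¹) = 5.53×10⁻⁶ V = 5.53 µV

5.53 µV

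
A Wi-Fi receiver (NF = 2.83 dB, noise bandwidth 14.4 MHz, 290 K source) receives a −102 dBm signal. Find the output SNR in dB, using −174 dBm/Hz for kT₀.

Noise floor: N = −174 + 10 log₁₀(B) + NF
10 log₁₀(1.44×10⁷) = 71.58 dB
N = −174 + 71.58 + 2.83 = −99.59 dBm
SNR = P_sig − N = −102 − (−99.59) = −2.41 dB → −2.4 dB

−2.4 dB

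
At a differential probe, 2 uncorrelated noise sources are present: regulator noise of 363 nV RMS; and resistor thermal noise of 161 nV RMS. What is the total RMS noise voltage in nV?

Uncorrelated sources add in power (mean-square): V_tot = √(ΣV_i²)
V_tot = √[(3.63×10⁻⁷)² + (1.61×10⁻⁷)²] = 3.97×10⁻⁷ V = 397 nV

397 nV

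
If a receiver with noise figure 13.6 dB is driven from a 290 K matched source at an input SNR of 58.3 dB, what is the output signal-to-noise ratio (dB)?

44.7 dB

By definition F = SNR_in/SNR_out, so in dB: SNR_out = SNR_in − NF
SNR_out = 58.3 − 13.6 = 44.7 dB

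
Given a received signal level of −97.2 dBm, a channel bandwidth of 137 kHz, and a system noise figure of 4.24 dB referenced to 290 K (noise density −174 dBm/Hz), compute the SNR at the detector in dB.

Noise floor: N = −174 + 10 log₁₀(B) + NF
10 log₁₀(1.37×10⁵) = 51.37 dB
N = −174 + 51.37 + 4.24 = −118.39 dBm
SNR = P_sig − N = −97.2 − (−118.39) = 21.19 dB → 21.2 dB

21.2 dB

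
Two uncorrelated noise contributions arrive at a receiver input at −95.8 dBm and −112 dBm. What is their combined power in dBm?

Convert to linear, add, convert back:
P₁ = 2.63×10⁻¹³ W, P₂ = 6.31×10⁻¹⁵ W
P_tot = 2.69×10⁻¹³ W → 10 log₁₀(P_tot / 10⁻³) = −95.7 dBm

−95.7 dBm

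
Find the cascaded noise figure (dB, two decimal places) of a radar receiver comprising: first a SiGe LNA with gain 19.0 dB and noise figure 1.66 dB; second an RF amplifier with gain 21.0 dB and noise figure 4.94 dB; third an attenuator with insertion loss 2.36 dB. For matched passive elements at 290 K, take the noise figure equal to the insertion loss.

Convert to linear (a loss of L dB is a gain of −L dB): F_i = 10^(NF_i/10), G_i = 10^(G_i,dB/10)
  Stage 1: F_1 = 10^(1.66/10) = 1.466, G_1 = 10^(19.0/10) = 79.43
  Stage 2: F_2 = 10^(4.94/10) = 3.119, G_2 = 10^(21.0/10) = 125.9
  Stage 3: F_3 = 10^(2.36/10) = 1.722, G_3 = 10^(−2.36/10) = 0.5808
Friis cascade:
  F = 1.466 + (3.119 − 1)/79.43 + (1.722 − 1)/1.000×10⁴ = 1.492
NF = 10 log₁₀(1.492) = 1.74 dB

1.74 dB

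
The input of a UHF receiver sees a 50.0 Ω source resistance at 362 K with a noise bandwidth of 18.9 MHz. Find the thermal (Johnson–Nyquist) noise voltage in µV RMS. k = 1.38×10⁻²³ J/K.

4.35 µV

V_n = √(4kTRB)
4kTRB = 4 × 1.38×10⁻²³ × 362 × 5.00×10¹ × 1.89×10⁷ = 1.89×10⁻¹¹ V²
V_n = √(1.89×10⁻¹¹) = 4.35×10⁻⁶ V = 4.35 µV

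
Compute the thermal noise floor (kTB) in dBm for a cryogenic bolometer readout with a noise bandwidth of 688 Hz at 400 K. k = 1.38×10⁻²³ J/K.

−144.2 dBm

P_n = kTB = 1.38×10⁻²³ × 400 × 6.88×10² = 3.80×10⁻¹⁸ W
In dBm: 10 log₁₀(3.80×10⁻¹⁸ / 10⁻³) = −144.2 dBm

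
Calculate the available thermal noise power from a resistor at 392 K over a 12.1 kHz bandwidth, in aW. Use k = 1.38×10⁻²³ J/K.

P_n = kTB = 1.38×10⁻²³ × 392 × 1.21×10⁴ = 6.55×10⁻¹⁷ W = 65.5 aW

65.5 aW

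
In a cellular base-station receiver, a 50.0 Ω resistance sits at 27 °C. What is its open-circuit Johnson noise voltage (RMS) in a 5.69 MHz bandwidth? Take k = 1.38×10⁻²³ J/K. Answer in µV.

2.17 µV

T = 27 °C + 273.15 = 300.15 K
V_n = √(4kTRB)
4kTRB = 4 × 1.38×10⁻²³ × 300.15 × 5.00×10¹ × 5.69×10⁶ = 4.71×10⁻¹² V²
V_n = √(4.71×10⁻¹²) = 2.17×10⁻⁶ V = 2.17 µV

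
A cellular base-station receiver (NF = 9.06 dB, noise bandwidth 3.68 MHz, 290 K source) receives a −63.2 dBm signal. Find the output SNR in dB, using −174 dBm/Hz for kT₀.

Noise floor: N = −174 + 10 log₁₀(B) + NF
10 log₁₀(3.68×10⁶) = 65.66 dB
N = −174 + 65.66 + 9.06 = −99.28 dBm
SNR = P_sig − N = −63.2 − (−99.28) = 36.08 dB → 36.1 dB

36.1 dB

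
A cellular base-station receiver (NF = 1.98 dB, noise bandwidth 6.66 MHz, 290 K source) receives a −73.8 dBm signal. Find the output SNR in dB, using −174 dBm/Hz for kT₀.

30.0 dB

Noise floor: N = −174 + 10 log₁₀(B) + NF
10 log₁₀(6.66×10⁶) = 68.23 dB
N = −174 + 68.23 + 1.98 = −103.79 dBm
SNR = P_sig − N = −73.8 − (−103.79) = 29.99 dB → 30.0 dB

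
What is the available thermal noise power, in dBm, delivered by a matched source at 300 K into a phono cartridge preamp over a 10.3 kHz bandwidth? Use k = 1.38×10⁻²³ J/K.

−133.7 dBm

P_n = kTB = 1.38×10⁻²³ × 300 × 1.03×10⁴ = 4.26×10⁻¹⁷ W
In dBm: 10 log₁₀(4.26×10⁻¹⁷ / 10⁻³) = −133.7 dBm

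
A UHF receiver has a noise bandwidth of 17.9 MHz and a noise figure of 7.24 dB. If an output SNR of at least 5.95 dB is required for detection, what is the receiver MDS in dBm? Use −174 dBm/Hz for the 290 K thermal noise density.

Sensitivity = −174 + 10 log₁₀(B) + NF + SNR_min
= −174 + 72.53 + 7.24 + 5.95
= −88.28 dBm → −88.3 dBm

−88.3 dBm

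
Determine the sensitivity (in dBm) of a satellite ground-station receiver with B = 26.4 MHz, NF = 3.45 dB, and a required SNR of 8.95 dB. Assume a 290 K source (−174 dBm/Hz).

Sensitivity = −174 + 10 log₁₀(B) + NF + SNR_min
= −174 + 74.22 + 3.45 + 8.95
= −87.38 dBm → −87.4 dBm

−87.4 dBm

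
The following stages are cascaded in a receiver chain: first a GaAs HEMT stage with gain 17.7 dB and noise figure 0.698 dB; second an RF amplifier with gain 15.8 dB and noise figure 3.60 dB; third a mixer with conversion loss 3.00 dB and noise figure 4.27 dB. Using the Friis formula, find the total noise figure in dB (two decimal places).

0.78 dB

Convert to linear (a loss of L dB is a gain of −L dB): F_i = 10^(NF_i/10), G_i = 10^(G_i,dB/10)
  Stage 1: F_1 = 10^(0.698/10) = 1.174, G_1 = 10^(17.7/10) = 58.88
  Stage 2: F_2 = 10^(3.60/10) = 2.291, G_2 = 10^(15.8/10) = 38.02
  Stage 3: F_3 = 10^(4.27/10) = 2.673, G_3 = 10^(−3.00/10) = 0.5012
Friis cascade:
  F = 1.174 + (2.291 − 1)/58.88 + (2.673 − 1)/2239 = 1.197
NF = 10 log₁₀(1.197) = 0.78 dB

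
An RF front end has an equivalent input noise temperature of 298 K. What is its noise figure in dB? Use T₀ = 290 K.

F = 1 + T_e/T₀ = 1 + 298/290 = 2.02759
NF = 10 log₁₀(2.02759) = 3.07 dB

3.07 dB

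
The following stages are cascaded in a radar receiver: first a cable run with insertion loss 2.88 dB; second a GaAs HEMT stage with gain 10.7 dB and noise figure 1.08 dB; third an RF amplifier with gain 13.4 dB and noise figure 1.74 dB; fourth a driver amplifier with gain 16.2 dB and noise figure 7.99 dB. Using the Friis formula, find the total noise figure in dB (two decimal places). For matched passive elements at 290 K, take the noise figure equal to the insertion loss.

4.17 dB

Convert to linear (a loss of L dB is a gain of −L dB): F_i = 10^(NF_i/10), G_i = 10^(G_i,dB/10)
  Stage 1: F_1 = 10^(2.88/10) = 1.941, G_1 = 10^(−2.88/10) = 0.5152
  Stage 2: F_2 = 10^(1.08/10) = 1.282, G_2 = 10^(10.7/10) = 11.75
  Stage 3: F_3 = 10^(1.74/10) = 1.493, G_3 = 10^(13.4/10) = 21.88
  Stage 4: F_4 = 10^(7.99/10) = 6.295, G_4 = 10^(16.2/10) = 41.69
Friis cascade:
  F = 1.941 + (1.282 − 1)/0.5152 + (1.493 − 1)/6.053 + (6.295 − 1)/132.4 = 2.610
NF = 10 log₁₀(2.610) = 4.17 dB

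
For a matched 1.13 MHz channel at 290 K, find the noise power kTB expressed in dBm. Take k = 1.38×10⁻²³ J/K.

−113.4 dBm

P_n = kTB = 1.38×10⁻²³ × 290 × 1.13×10⁶ = 4.52×10⁻¹⁵ W
In dBm: 10 log₁₀(4.52×10⁻¹⁵ / 10⁻³) = −113.4 dBm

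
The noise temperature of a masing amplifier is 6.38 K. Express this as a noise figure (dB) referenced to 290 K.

F = 1 + T_e/T₀ = 1 + 6.38/290 = 1.022
NF = 10 log₁₀(1.022) = 0.095 dB

0.095 dB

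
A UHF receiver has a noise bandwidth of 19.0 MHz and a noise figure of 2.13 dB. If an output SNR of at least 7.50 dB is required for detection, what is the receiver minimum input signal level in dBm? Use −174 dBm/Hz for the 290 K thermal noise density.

−91.6 dBm

Sensitivity = −174 + 10 log₁₀(B) + NF + SNR_min
= −174 + 72.79 + 2.13 + 7.50
= −91.58 dBm → −91.6 dBm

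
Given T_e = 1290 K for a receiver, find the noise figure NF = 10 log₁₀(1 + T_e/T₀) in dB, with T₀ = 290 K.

F = 1 + T_e/T₀ = 1 + 1290/290 = 5.44828
NF = 10 log₁₀(5.44828) = 7.36 dB

7.36 dB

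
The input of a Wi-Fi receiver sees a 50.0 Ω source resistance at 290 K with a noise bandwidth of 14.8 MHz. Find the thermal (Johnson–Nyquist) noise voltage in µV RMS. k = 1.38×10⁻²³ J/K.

3.44 µV

V_n = √(4kTRB)
4kTRB = 4 × 1.38×10⁻²³ × 290 × 5.00×10¹ × 1.48×10⁷ = 1.18×10⁻¹¹ V²
V_n = √(1.18×10⁻¹¹) = 3.44×10⁻⁶ V = 3.44 µV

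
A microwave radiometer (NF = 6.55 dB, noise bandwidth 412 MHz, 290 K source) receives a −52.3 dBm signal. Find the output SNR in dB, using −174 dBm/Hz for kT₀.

Noise floor: N = −174 + 10 log₁₀(B) + NF
10 log₁₀(4.12×10⁸) = 86.15 dB
N = −174 + 86.15 + 6.55 = −81.30 dBm
SNR = P_sig − N = −52.3 − (−81.30) = 29.00 dB → 29.0 dB

29.0 dB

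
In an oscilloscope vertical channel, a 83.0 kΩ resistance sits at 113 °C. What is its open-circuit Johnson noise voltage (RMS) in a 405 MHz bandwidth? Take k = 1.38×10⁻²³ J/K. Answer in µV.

846 µV

T = 113 °C + 273.15 = 386.15 K
V_n = √(4kTRB)
4kTRB = 4 × 1.38×10⁻²³ × 386.15 × 8.30×10⁴ × 4.05×10⁸ = 7.17×10⁻⁷ V²
V_n = √(7.17×10⁻⁷) = 8.46×10⁻⁴ V = 846 µV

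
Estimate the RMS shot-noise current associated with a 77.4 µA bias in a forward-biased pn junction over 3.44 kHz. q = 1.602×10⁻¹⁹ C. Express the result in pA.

I_n = √(2qI·B)
2qI·B = 2 × 1.602×10⁻¹⁹ × 7.74×10⁻⁵ × 3.44×10³ = 8.53×10⁻²⁰ A²
I_n = √(8.53×10⁻²⁰) = 2.92×10⁻¹⁰ A = 292 pA

292 pA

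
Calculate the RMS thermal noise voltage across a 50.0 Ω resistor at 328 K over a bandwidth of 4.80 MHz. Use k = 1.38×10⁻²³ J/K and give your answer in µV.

2.08 µV

V_n = √(4kTRB)
4kTRB = 4 × 1.38×10⁻²³ × 328 × 5.00×10¹ × 4.80×10⁶ = 4.35×10⁻¹² V²
V_n = √(4.35×10⁻¹²) = 2.08×10⁻⁶ V = 2.08 µV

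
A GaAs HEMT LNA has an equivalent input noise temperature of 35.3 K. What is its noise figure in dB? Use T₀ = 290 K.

F = 1 + T_e/T₀ = 1 + 35.3/290 = 1.12172
NF = 10 log₁₀(1.12172) = 0.499 dB

0.499 dB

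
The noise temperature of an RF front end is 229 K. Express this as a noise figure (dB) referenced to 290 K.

2.53 dB

F = 1 + T_e/T₀ = 1 + 229/290 = 1.78966
NF = 10 log₁₀(1.78966) = 2.53 dB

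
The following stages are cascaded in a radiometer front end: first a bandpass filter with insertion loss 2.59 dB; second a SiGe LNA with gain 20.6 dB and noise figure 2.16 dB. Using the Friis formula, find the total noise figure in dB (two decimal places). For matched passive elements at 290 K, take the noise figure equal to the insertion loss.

4.75 dB

Convert to linear (a loss of L dB is a gain of −L dB): F_i = 10^(NF_i/10), G_i = 10^(G_i,dB/10)
  Stage 1: F_1 = 10^(2.59/10) = 1.816, G_1 = 10^(−2.59/10) = 0.5508
  Stage 2: F_2 = 10^(2.16/10) = 1.644, G_2 = 10^(20.6/10) = 114.8
Friis cascade:
  F = 1.816 + (1.644 − 1)/0.5508 = 2.985
NF = 10 log₁₀(2.985) = 4.75 dB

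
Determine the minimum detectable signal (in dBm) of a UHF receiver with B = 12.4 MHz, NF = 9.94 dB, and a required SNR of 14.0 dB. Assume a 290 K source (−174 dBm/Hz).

−79.1 dBm

Sensitivity = −174 + 10 log₁₀(B) + NF + SNR_min
= −174 + 70.93 + 9.94 + 14.0
= −79.13 dBm → −79.1 dBm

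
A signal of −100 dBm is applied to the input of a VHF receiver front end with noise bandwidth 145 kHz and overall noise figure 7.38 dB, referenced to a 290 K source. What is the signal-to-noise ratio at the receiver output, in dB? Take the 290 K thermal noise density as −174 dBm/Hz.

15.0 dB

Noise floor: N = −174 + 10 log₁₀(B) + NF
10 log₁₀(1.45×10⁵) = 51.61 dB
N = −174 + 51.61 + 7.38 = −115.01 dBm
SNR = P_sig − N = −100 − (−115.01) = 15.01 dB → 15.0 dB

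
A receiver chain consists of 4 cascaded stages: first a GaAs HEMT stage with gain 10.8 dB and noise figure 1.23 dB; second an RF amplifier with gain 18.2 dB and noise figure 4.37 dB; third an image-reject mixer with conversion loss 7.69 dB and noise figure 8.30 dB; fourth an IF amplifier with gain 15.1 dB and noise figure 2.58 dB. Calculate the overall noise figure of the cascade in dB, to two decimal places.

1.72 dB

Convert to linear (a loss of L dB is a gain of −L dB): F_i = 10^(NF_i/10), G_i = 10^(G_i,dB/10)
  Stage 1: F_1 = 10^(1.23/10) = 1.327, G_1 = 10^(10.8/10) = 12.02
  Stage 2: F_2 = 10^(4.37/10) = 2.735, G_2 = 10^(18.2/10) = 66.07
  Stage 3: F_3 = 10^(8.30/10) = 6.761, G_3 = 10^(−7.69/10) = 0.1702
  Stage 4: F_4 = 10^(2.58/10) = 1.811, G_4 = 10^(15.1/10) = 32.36
Friis cascade:
  F = 1.327 + (2.735 − 1)/12.02 + (6.761 − 1)/794.3 + (1.811 − 1)/135.2 = 1.485
NF = 10 log₁₀(1.485) = 1.72 dB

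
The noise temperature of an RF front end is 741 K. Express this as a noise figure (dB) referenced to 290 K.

5.51 dB

F = 1 + T_e/T₀ = 1 + 741/290 = 3.55517
NF = 10 log₁₀(3.55517) = 5.51 dB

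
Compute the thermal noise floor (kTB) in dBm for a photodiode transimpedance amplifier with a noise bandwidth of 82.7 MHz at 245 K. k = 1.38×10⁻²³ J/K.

P_n = kTB = 1.38×10⁻²³ × 245 × 8.27×10⁷ = 2.80×10⁻¹³ W
In dBm: 10 log₁₀(2.80×10⁻¹³ / 10⁻³) = −95.5 dBm

−95.5 dBm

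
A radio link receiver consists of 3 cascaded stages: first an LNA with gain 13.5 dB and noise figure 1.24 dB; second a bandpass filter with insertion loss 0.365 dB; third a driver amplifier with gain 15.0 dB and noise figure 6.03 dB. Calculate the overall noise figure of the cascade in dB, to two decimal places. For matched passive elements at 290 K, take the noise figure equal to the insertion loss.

Convert to linear (a loss of L dB is a gain of −L dB): F_i = 10^(NF_i/10), G_i = 10^(G_i,dB/10)
  Stage 1: F_1 = 10^(1.24/10) = 1.330, G_1 = 10^(13.5/10) = 22.39
  Stage 2: F_2 = 10^(0.365/10) = 1.088, G_2 = 10^(−0.365/10) = 0.9194
  Stage 3: F_3 = 10^(6.03/10) = 4.009, G_3 = 10^(15.0/10) = 31.62
Friis cascade:
  F = 1.330 + (1.088 − 1)/22.39 + (4.009 − 1)/20.58 = 1.481
NF = 10 log₁₀(1.481) = 1.70 dB

1.70 dB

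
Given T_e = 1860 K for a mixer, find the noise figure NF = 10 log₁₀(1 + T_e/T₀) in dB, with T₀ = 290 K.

8.70 dB

F = 1 + T_e/T₀ = 1 + 1860/290 = 7.41379
NF = 10 log₁₀(7.41379) = 8.70 dB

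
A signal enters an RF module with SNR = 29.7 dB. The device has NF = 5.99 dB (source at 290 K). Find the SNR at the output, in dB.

By definition F = SNR_in/SNR_out, so in dB: SNR_out = SNR_in − NF
SNR_out = 29.7 − 5.99 = 23.71 dB

23.71 dB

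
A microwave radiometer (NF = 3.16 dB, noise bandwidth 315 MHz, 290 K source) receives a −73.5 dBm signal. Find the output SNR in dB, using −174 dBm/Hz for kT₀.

12.4 dB

Noise floor: N = −174 + 10 log₁₀(B) + NF
10 log₁₀(3.15×10⁸) = 84.98 dB
N = −174 + 84.98 + 3.16 = −85.86 dBm
SNR = P_sig − N = −73.5 − (−85.86) = 12.36 dB → 12.4 dB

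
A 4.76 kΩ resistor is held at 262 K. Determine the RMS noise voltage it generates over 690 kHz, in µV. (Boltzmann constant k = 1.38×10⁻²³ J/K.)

V_n = √(4kTRB)
4kTRB = 4 × 1.38×10⁻²³ × 262 × 4.76×10³ × 6.90×10⁵ = 4.75×10⁻¹¹ V²
V_n = √(4.75×10⁻¹¹) = 6.89×10⁻⁶ V = 6.89 µV

6.89 µV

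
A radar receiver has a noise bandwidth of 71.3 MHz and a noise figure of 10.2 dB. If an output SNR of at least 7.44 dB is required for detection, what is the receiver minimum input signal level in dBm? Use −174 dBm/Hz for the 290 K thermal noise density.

Sensitivity = −174 + 10 log₁₀(B) + NF + SNR_min
= −174 + 78.53 + 10.2 + 7.44
= −77.83 dBm → −77.8 dBm

−77.8 dBm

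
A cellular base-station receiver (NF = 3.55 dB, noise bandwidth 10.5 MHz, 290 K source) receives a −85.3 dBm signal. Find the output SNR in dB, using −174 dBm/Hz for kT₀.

Noise floor: N = −174 + 10 log₁₀(B) + NF
10 log₁₀(1.05×10⁷) = 70.21 dB
N = −174 + 70.21 + 3.55 = −100.24 dBm
SNR = P_sig − N = −85.3 − (−100.24) = 14.94 dB → 14.9 dB

14.9 dB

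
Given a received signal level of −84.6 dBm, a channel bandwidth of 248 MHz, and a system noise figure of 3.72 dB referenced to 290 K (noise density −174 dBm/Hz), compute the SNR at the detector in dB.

Noise floor: N = −174 + 10 log₁₀(B) + NF
10 log₁₀(2.48×10⁸) = 83.94 dB
N = −174 + 83.94 + 3.72 = −86.34 dBm
SNR = P_sig − N = −84.6 − (−86.34) = 1.74 dB → 1.7 dB

1.7 dB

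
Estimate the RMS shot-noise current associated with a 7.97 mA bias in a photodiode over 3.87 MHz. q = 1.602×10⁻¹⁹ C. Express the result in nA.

I_n = √(2qI·B)
2qI·B = 2 × 1.602×10⁻¹⁹ × 7.97×10⁻³ × 3.87×10⁶ = 9.88×10⁻¹⁵ A²
I_n = √(9.88×10⁻¹⁵) = 9.94×10⁻⁸ A = 99.4 nA

99.4 nA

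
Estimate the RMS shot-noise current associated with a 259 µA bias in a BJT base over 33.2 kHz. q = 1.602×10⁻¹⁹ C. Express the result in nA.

1.66 nA

I_n = √(2qI·B)
2qI·B = 2 × 1.602×10⁻¹⁹ × 2.59×10⁻⁴ × 3.32×10⁴ = 2.76×10⁻¹⁸ A²
I_n = √(2.76×10⁻¹⁸) = 1.66×10⁻⁹ A = 1.66 nA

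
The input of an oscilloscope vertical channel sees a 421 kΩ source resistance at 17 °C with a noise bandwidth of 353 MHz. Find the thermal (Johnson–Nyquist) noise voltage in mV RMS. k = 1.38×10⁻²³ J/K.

1.54 mV

T = 17 °C + 273.15 = 290.15 K
V_n = √(4kTRB)
4kTRB = 4 × 1.38×10⁻²³ × 290.15 × 4.21×10⁵ × 3.53×10⁸ = 2.38×10⁻⁶ V²
V_n = √(2.38×10⁻⁶) = 1.54×10⁻³ V = 1.54 mV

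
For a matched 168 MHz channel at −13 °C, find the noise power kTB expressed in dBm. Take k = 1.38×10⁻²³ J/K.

−92.2 dBm

T = −13 °C + 273.15 = 260.15 K
P_n = kTB = 1.38×10⁻²³ × 260.15 × 1.68×10⁸ = 6.03×10⁻¹³ W
In dBm: 10 log₁₀(6.03×10⁻¹³ / 10⁻³) = −92.2 dBm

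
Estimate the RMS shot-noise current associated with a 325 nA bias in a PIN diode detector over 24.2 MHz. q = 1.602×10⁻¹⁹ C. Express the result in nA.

1.59 nA

I_n = √(2qI·B)
2qI·B = 2 × 1.602×10⁻¹⁹ × 3.25×10⁻⁷ × 2.42×10⁷ = 2.52×10⁻¹⁸ A²
I_n = √(2.52×10⁻¹⁸) = 1.59×10⁻⁹ A = 1.59 nA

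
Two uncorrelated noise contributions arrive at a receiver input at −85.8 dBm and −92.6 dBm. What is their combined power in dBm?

Convert to linear, add, convert back:
P₁ = 2.63×10⁻¹² W, P₂ = 5.50×10⁻¹³ W
P_tot = 3.18×10⁻¹² W → 10 log₁₀(P_tot / 10⁻³) = −85.0 dBm

−85.0 dBm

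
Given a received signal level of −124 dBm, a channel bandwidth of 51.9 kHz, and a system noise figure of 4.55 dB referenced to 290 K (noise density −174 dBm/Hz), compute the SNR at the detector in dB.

Noise floor: N = −174 + 10 log₁₀(B) + NF
10 log₁₀(5.19×10⁴) = 47.15 dB
N = −174 + 47.15 + 4.55 = −122.30 dBm
SNR = P_sig − N = −124 − (−122.30) = −1.70 dB → −1.7 dB

−1.7 dB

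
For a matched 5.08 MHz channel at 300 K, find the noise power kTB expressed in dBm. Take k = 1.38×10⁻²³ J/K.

P_n = kTB = 1.38×10⁻²³ × 300 × 5.08×10⁶ = 2.10×10⁻¹⁴ W
In dBm: 10 log₁₀(2.10×10⁻¹⁴ / 10⁻³) = −106.8 dBm

−106.8 dBm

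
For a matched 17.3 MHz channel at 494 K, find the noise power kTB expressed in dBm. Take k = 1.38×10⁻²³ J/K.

P_n = kTB = 1.38×10⁻²³ × 494 × 1.73×10⁷ = 1.18×10⁻¹³ W
In dBm: 10 log₁₀(1.18×10⁻¹³ / 10⁻³) = −99.3 dBm

−99.3 dBm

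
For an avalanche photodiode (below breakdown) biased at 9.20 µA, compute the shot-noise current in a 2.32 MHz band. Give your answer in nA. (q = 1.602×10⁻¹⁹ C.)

I_n = √(2qI·B)
2qI·B = 2 × 1.602×10⁻¹⁹ × 9.20×10⁻⁶ × 2.32×10⁶ = 6.84×10⁻¹⁸ A²
I_n = √(6.84×10⁻¹⁸) = 2.62×10⁻⁹ A = 2.62 nA

2.62 nA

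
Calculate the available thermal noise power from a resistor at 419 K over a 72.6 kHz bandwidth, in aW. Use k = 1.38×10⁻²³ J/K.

420 aW

P_n = kTB = 1.38×10⁻²³ × 419 × 7.26×10⁴ = 4.20×10⁻¹⁶ W = 420 aW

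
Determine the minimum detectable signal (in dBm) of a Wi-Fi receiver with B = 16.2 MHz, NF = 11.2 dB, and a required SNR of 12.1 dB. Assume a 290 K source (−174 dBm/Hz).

Sensitivity = −174 + 10 log₁₀(B) + NF + SNR_min
= −174 + 72.1 + 11.2 + 12.1
= −78.6 dBm → −78.6 dBm

−78.6 dBm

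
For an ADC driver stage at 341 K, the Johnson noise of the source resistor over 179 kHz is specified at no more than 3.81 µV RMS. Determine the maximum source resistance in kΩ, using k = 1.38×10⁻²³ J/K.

Johnson–Nyquist: V_n = √(4kTRB) ⇒ R = V_n² / (4kTB)
4kTB = 4 × 1.38×10⁻²³ × 341 × 1.79×10⁵ = 3.37×10⁻¹⁵
R = (3.81×10⁻⁶)² / 3.37×10⁻¹⁵ = 4.31×10³ Ω = 4.31 kΩ

4.31 kΩ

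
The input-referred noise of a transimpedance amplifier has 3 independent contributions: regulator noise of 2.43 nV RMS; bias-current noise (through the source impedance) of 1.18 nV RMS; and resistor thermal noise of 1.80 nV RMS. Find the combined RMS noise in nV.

3.25 nV

Uncorrelated sources add in power (mean-square): V_tot = √(ΣV_i²)
V_tot = √[(2.43×10⁻⁹)² + (1.18×10⁻⁹)² + (1.80×10⁻⁹)²] = 3.25×10⁻⁹ V = 3.25 nV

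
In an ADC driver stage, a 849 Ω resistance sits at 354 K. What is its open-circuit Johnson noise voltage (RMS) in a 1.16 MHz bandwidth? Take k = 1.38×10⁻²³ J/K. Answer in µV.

V_n = √(4kTRB)
4kTRB = 4 × 1.38×10⁻²³ × 354 × 8.49×10² × 1.16×10⁶ = 1.92×10⁻¹¹ V²
V_n = √(1.92×10⁻¹¹) = 4.39×10⁻⁶ V = 4.39 µV

4.39 µV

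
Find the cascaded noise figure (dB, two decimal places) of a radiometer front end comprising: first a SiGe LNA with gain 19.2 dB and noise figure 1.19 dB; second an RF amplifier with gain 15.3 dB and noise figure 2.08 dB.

Convert to linear (a loss of L dB is a gain of −L dB): F_i = 10^(NF_i/10), G_i = 10^(G_i,dB/10)
  Stage 1: F_1 = 10^(1.19/10) = 1.315, G_1 = 10^(19.2/10) = 83.18
  Stage 2: F_2 = 10^(2.08/10) = 1.614, G_2 = 10^(15.3/10) = 33.88
Friis cascade:
  F = 1.315 + (1.614 − 1)/83.18 = 1.323
NF = 10 log₁₀(1.323) = 1.21 dB

1.21 dB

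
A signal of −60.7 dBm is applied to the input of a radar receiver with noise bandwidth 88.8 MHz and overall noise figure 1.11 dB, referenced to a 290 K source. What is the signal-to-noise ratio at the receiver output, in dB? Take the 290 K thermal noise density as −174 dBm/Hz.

Noise floor: N = −174 + 10 log₁₀(B) + NF
10 log₁₀(8.88×10⁷) = 79.48 dB
N = −174 + 79.48 + 1.11 = −93.41 dBm
SNR = P_sig − N = −60.7 − (−93.41) = 32.71 dB → 32.7 dB

32.7 dB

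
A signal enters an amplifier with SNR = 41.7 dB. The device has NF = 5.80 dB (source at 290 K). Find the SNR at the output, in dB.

35.90 dB

By definition F = SNR_in/SNR_out, so in dB: SNR_out = SNR_in − NF
SNR_out = 41.7 − 5.80 = 35.90 dB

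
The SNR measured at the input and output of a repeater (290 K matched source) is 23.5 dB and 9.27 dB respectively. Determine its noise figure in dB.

14.23 dB

NF (dB) = SNR_in(dB) − SNR_out(dB) when the source is at T₀
NF = 23.5 − 9.27 = 14.23 dB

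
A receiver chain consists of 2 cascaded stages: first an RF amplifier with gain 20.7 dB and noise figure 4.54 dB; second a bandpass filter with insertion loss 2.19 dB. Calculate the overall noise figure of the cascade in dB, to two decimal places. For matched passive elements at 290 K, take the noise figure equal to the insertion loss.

Convert to linear (a loss of L dB is a gain of −L dB): F_i = 10^(NF_i/10), G_i = 10^(G_i,dB/10)
  Stage 1: F_1 = 10^(4.54/10) = 2.844, G_1 = 10^(20.7/10) = 117.5
  Stage 2: F_2 = 10^(2.19/10) = 1.656, G_2 = 10^(−2.19/10) = 0.6039
Friis cascade:
  F = 2.844 + (1.656 − 1)/117.5 = 2.850
NF = 10 log₁₀(2.850) = 4.55 dB

4.55 dB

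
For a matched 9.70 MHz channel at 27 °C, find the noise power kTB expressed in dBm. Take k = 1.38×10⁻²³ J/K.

−104.0 dBm

T = 27 °C + 273.15 = 300.15 K
P_n = kTB = 1.38×10⁻²³ × 300.15 × 9.70×10⁶ = 4.02×10⁻¹⁴ W
In dBm: 10 log₁₀(4.02×10⁻¹⁴ / 10⁻³) = −104.0 dBm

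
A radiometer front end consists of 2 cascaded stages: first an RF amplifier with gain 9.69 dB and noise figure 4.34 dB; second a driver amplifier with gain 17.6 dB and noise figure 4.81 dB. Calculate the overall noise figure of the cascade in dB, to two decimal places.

Convert to linear (a loss of L dB is a gain of −L dB): F_i = 10^(NF_i/10), G_i = 10^(G_i,dB/10)
  Stage 1: F_1 = 10^(4.34/10) = 2.716, G_1 = 10^(9.69/10) = 9.311
  Stage 2: F_2 = 10^(4.81/10) = 3.027, G_2 = 10^(17.6/10) = 57.54
Friis cascade:
  F = 2.716 + (3.027 − 1)/9.311 = 2.934
NF = 10 log₁₀(2.934) = 4.67 dB

4.67 dB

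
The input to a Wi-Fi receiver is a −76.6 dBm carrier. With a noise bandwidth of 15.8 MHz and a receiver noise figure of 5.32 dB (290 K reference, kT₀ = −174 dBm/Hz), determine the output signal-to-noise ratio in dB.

20.1 dB

Noise floor: N = −174 + 10 log₁₀(B) + NF
10 log₁₀(1.58×10⁷) = 71.99 dB
N = −174 + 71.99 + 5.32 = −96.69 dBm
SNR = P_sig − N = −76.6 − (−96.69) = 20.09 dB → 20.1 dB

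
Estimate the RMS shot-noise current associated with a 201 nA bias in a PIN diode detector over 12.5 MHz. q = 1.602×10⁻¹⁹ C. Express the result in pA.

897 pA

I_n = √(2qI·B)
2qI·B = 2 × 1.602×10⁻¹⁹ × 2.01×10⁻⁷ × 1.25×10⁷ = 8.05×10⁻¹⁹ A²
I_n = √(8.05×10⁻¹⁹) = 8.97×10⁻¹⁰ A = 897 pA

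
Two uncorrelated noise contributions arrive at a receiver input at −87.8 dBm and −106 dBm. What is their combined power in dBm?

Convert to linear, add, convert back:
P₁ = 1.66×10⁻¹² W, P₂ = 2.51×10⁻¹⁴ W
P_tot = 1.68×10⁻¹² W → 10 log₁₀(P_tot / 10⁻³) = −87.7 dBm

−87.7 dBm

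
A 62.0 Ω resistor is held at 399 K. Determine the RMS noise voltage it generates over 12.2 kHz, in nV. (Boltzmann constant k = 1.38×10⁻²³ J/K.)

V_n = √(4kTRB)
4kTRB = 4 × 1.38×10⁻²³ × 399 × 6.20×10¹ × 1.22×10⁴ = 1.67×10⁻¹⁴ V²
V_n = √(1.67×10⁻¹⁴) = 1.29×10⁻⁷ V = 129 nV

129 nV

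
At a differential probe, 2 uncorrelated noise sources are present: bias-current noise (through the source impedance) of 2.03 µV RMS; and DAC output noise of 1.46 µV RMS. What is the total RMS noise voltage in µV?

2.50 µV

Uncorrelated sources add in power (mean-square): V_tot = √(ΣV_i²)
V_tot = √[(2.03×10⁻⁶)² + (1.46×10⁻⁶)²] = 2.50×10⁻⁶ V = 2.50 µV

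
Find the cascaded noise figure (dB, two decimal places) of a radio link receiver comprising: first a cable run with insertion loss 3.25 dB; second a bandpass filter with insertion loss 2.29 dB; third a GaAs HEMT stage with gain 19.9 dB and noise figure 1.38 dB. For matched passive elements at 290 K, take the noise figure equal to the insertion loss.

Convert to linear (a loss of L dB is a gain of −L dB): F_i = 10^(NF_i/10), G_i = 10^(G_i,dB/10)
  Stage 1: F_1 = 10^(3.25/10) = 2.113, G_1 = 10^(−3.25/10) = 0.4732
  Stage 2: F_2 = 10^(2.29/10) = 1.694, G_2 = 10^(−2.29/10) = 0.5902
  Stage 3: F_3 = 10^(1.38/10) = 1.374, G_3 = 10^(19.9/10) = 97.72
Friis cascade:
  F = 2.113 + (1.694 − 1)/0.4732 + (1.374 − 1)/0.2793 = 4.920
NF = 10 log₁₀(4.920) = 6.92 dB

6.92 dB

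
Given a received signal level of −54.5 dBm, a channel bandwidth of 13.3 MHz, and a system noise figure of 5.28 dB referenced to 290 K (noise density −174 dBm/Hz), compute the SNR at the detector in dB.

43.0 dB

Noise floor: N = −174 + 10 log₁₀(B) + NF
10 log₁₀(1.33×10⁷) = 71.24 dB
N = −174 + 71.24 + 5.28 = −97.48 dBm
SNR = P_sig − N = −54.5 − (−97.48) = 42.98 dB → 43.0 dB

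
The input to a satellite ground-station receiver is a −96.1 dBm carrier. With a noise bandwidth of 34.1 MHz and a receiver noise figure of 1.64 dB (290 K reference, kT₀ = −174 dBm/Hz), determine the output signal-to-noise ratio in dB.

Noise floor: N = −174 + 10 log₁₀(B) + NF
10 log₁₀(3.41×10⁷) = 75.33 dB
N = −174 + 75.33 + 1.64 = −97.03 dBm
SNR = P_sig − N = −96.1 − (−97.03) = 0.93 dB → 0.9 dB

0.9 dB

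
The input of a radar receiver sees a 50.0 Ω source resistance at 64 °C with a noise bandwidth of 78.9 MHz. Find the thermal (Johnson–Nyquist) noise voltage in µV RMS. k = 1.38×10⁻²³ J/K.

T = 64 °C + 273.15 = 337.15 K
V_n = √(4kTRB)
4kTRB = 4 × 1.38×10⁻²³ × 337.15 × 5.00×10¹ × 7.89×10⁷ = 7.34×10⁻¹¹ V²
V_n = √(7.34×10⁻¹¹) = 8.57×10⁻⁶ V = 8.57 µV

8.57 µV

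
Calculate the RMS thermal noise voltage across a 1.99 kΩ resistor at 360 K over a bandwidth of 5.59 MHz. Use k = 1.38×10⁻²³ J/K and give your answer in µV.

V_n = √(4kTRB)
4kTRB = 4 × 1.38×10⁻²³ × 360 × 1.99×10³ × 5.59×10⁶ = 2.21×10⁻¹⁰ V²
V_n = √(2.21×10⁻¹⁰) = 1.49×10⁻⁵ V = 14.9 µV

14.9 µV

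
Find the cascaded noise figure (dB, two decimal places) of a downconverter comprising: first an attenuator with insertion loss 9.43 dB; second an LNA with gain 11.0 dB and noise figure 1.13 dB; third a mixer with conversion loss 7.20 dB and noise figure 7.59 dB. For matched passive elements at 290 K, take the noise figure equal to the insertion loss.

11.67 dB

Convert to linear (a loss of L dB is a gain of −L dB): F_i = 10^(NF_i/10), G_i = 10^(G_i,dB/10)
  Stage 1: F_1 = 10^(9.43/10) = 8.770, G_1 = 10^(−9.43/10) = 0.1140
  Stage 2: F_2 = 10^(1.13/10) = 1.297, G_2 = 10^(11.0/10) = 12.59
  Stage 3: F_3 = 10^(7.59/10) = 5.741, G_3 = 10^(−7.20/10) = 0.1905
Friis cascade:
  F = 8.770 + (1.297 − 1)/0.1140 + (5.741 − 1)/1.435 = 14.68
NF = 10 log₁₀(14.68) = 11.67 dB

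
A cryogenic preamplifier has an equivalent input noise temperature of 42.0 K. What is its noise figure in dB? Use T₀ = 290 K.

0.587 dB

F = 1 + T_e/T₀ = 1 + 42.0/290 = 1.14483
NF = 10 log₁₀(1.14483) = 0.587 dB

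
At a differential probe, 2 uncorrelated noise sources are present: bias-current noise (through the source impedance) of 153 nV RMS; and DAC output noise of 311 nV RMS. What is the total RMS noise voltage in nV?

Uncorrelated sources add in power (mean-square): V_tot = √(ΣV_i²)
V_tot = √[(1.53×10⁻⁷)² + (3.11×10⁻⁷)²] = 3.47×10⁻⁷ V = 347 nV

347 nV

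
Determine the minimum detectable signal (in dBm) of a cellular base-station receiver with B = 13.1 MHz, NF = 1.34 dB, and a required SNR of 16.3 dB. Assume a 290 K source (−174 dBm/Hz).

Sensitivity = −174 + 10 log₁₀(B) + NF + SNR_min
= −174 + 71.17 + 1.34 + 16.3
= −85.19 dBm → −85.2 dBm

−85.2 dBm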